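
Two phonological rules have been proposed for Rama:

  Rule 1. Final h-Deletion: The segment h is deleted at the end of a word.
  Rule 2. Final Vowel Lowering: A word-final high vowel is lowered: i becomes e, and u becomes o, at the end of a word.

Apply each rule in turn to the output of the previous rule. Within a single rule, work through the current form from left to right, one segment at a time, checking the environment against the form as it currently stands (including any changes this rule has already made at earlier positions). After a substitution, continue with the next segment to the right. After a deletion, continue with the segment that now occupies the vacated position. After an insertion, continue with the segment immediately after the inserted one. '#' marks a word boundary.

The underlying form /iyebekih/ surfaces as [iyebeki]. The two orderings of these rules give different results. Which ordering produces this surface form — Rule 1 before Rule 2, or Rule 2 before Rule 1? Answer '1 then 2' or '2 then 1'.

Order 1 then 2:
  1 Final h-Deletion: [iyebekih] → [iyebeki]
  2 Final Vowel Lowering: [iyebeki] → [iyebeke]
  result: [iyebeke]
Order 2 then 1:
  2 Final Vowel Lowering: no change — [iyebekih]
  1 Final h-Deletion: [iyebekih] → [iyebeki]
  result: [iyebeki]

2 then 1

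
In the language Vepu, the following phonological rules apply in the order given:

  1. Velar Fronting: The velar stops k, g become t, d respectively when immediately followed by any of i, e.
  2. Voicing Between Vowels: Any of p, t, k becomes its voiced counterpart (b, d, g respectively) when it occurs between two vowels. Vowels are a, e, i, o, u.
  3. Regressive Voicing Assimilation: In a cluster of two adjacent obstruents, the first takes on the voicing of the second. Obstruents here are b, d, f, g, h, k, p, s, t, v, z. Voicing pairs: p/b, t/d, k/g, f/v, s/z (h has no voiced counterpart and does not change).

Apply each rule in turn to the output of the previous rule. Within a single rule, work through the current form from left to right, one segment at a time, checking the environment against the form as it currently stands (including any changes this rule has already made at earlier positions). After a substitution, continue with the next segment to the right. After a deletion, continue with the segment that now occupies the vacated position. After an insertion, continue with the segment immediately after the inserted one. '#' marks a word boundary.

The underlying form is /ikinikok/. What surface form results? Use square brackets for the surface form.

[idinigok]

1 Velar Fronting: [ikinikok] → [itinikok]
2 Voicing Between Vowels: [itinikok] → [idinigok]
3 Regressive Voicing Assimilation: no change — [idinigok]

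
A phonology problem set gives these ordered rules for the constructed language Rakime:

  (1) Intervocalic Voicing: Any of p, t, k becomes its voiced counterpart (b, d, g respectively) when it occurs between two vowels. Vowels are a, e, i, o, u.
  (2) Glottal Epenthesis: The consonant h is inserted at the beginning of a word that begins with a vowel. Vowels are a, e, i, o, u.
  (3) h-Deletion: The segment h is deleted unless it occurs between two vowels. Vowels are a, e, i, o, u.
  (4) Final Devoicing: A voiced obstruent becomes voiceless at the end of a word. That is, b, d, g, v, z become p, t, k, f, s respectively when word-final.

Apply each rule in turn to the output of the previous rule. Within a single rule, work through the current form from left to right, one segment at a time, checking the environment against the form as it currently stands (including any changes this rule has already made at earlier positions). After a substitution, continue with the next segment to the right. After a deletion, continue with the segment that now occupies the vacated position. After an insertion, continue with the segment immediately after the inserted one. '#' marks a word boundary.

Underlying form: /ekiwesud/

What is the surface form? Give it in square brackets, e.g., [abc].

[egiwesut]

(1) Intervocalic Voicing: [ekiwesud] → [egiwesud]
(2) Glottal Epenthesis: [egiwesud] → [hegiwesud]
(3) h-Deletion: [hegiwesud] → [egiwesud]
(4) Final Devoicing: [egiwesud] → [egiwesut]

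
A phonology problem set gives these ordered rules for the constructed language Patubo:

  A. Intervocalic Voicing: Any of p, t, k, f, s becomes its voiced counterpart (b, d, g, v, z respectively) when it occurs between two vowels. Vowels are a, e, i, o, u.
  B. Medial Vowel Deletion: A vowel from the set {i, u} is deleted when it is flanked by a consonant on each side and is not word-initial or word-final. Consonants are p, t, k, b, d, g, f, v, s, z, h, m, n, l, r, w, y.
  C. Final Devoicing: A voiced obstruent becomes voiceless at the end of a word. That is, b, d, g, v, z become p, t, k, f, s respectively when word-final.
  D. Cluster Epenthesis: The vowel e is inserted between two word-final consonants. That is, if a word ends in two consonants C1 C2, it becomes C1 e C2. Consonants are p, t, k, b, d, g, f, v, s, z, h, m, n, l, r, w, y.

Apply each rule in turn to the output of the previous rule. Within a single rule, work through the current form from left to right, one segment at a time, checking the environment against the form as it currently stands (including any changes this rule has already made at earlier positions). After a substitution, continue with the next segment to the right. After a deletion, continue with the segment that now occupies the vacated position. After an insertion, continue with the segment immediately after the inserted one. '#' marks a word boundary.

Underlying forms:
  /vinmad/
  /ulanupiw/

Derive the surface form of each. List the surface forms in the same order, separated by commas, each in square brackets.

/vinmad/:
  A Intervocalic Voicing: no change — [vinmad]
  B Medial Vowel Deletion: [vinmad] → [vnmad]
  C Final Devoicing: [vnmad] → [vnmat]
  D Cluster Epenthesis: no change — [vnmat]
/ulanupiw/:
  A Intervocalic Voicing: [ulanupiw] → [ulanubiw]
  B Medial Vowel Deletion: [ulanubiw] → [ulanbw]
  C Final Devoicing: no change — [ulanbw]
  D Cluster Epenthesis: [ulanbw] → [ulanbew]

[vnmat], [ulanbew]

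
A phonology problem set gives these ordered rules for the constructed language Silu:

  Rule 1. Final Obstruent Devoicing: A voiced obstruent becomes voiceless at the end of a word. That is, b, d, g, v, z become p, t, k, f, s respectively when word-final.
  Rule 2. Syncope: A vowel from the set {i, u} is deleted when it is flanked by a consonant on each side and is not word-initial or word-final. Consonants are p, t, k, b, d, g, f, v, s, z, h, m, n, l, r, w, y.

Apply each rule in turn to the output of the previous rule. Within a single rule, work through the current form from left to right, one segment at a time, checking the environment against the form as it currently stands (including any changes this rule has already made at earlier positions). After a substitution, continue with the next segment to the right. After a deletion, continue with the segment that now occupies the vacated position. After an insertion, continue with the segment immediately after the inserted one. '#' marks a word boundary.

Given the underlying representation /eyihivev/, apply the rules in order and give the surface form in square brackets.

Rule 1 Final Obstruent Devoicing: [eyihivev] → [eyihivef]
Rule 2 Syncope: [eyihivef] → [eyhvef]

[eyhvef]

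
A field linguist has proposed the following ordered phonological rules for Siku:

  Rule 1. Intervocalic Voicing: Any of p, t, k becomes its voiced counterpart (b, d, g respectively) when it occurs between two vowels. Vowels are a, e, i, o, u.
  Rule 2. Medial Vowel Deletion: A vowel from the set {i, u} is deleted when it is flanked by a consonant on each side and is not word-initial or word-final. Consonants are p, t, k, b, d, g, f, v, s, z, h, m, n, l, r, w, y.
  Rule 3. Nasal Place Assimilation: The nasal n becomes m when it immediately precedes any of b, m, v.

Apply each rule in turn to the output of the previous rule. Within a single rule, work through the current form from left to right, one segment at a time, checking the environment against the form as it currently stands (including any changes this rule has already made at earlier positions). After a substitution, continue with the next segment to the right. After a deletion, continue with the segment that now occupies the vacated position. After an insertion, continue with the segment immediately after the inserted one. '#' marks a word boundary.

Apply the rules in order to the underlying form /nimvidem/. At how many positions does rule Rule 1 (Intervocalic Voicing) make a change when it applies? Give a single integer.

0

Rule 1 Intervocalic Voicing: no change — [nimvidem]
Rule 2 Medial Vowel Deletion: [nimvidem] → [nmvdem]
Rule 3 Nasal Place Assimilation: [nmvdem] → [mmvdem]
Rule Rule 1 changed 0 position(s).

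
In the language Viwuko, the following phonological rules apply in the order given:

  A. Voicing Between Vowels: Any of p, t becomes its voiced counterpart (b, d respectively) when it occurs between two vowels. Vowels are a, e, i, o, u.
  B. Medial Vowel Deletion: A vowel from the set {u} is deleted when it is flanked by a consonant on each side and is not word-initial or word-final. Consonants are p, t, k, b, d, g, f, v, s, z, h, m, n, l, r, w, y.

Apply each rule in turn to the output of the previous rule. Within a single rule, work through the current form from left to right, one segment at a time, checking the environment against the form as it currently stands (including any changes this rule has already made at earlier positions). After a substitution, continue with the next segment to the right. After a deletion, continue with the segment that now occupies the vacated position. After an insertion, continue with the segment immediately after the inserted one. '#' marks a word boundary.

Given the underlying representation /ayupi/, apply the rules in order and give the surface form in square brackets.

A Voicing Between Vowels: [ayupi] → [ayubi]
B Medial Vowel Deletion: [ayubi] → [aybi]

[aybi]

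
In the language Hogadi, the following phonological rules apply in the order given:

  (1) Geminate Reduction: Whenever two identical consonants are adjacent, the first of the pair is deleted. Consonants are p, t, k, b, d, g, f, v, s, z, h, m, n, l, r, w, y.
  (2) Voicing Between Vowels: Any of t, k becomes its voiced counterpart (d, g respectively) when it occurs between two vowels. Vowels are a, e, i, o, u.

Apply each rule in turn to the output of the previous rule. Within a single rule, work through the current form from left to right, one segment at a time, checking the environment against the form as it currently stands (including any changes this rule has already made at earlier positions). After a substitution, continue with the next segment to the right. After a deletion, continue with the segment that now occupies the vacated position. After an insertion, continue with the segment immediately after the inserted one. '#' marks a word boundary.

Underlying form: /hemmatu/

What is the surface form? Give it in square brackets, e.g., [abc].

(1) Geminate Reduction: [hemmatu] → [hematu]
(2) Voicing Between Vowels: [hematu] → [hemadu]

[hemadu]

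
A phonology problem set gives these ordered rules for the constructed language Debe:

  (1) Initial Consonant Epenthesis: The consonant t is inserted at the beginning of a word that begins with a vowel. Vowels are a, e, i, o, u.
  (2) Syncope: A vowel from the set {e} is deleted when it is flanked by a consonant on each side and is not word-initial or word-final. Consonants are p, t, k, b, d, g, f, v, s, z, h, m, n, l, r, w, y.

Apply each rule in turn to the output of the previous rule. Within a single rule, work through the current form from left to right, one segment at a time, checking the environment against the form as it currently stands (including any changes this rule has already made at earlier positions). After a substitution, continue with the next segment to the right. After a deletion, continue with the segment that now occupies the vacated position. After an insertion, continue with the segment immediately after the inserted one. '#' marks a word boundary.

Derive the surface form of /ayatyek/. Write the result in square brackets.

[tayatyk]

(1) Initial Consonant Epenthesis: [ayatyek] → [tayatyek]
(2) Syncope: [tayatyek] → [tayatyk]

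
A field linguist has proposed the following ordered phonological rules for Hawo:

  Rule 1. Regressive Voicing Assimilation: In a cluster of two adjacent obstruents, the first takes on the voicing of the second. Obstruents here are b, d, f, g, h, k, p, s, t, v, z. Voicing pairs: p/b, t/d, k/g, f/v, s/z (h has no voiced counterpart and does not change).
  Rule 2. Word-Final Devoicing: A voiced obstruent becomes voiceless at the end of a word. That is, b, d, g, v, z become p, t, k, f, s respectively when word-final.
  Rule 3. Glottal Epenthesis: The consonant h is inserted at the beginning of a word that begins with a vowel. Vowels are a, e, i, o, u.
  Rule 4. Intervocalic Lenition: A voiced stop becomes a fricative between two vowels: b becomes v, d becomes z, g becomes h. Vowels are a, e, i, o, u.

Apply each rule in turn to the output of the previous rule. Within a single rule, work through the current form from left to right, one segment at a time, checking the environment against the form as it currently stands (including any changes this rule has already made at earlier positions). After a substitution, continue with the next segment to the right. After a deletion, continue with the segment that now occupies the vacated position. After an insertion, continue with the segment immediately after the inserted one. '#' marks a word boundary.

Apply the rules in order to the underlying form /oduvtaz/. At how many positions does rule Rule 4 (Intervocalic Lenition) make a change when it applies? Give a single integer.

Rule 1 Regressive Voicing Assimilation: [oduvtaz] → [oduftaz]
Rule 2 Word-Final Devoicing: [oduftaz] → [oduftas]
Rule 3 Glottal Epenthesis: [oduftas] → [hoduftas]
Rule 4 Intervocalic Lenition: [hoduftas] → [hozuftas]
Rule Rule 4 changed 1 position(s).

1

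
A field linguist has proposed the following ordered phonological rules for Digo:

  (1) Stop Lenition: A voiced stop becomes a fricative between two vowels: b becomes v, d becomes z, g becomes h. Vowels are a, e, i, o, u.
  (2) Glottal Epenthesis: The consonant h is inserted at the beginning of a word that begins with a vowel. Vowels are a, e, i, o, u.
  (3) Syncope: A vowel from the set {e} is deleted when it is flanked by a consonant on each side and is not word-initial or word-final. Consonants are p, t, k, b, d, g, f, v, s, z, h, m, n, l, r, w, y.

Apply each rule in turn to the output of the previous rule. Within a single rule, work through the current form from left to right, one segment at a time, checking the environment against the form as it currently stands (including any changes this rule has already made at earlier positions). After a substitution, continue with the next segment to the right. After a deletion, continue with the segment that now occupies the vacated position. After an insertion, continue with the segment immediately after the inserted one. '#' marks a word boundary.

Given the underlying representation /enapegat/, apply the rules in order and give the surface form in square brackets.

(1) Stop Lenition: [enapegat] → [enapehat]
(2) Glottal Epenthesis: [enapehat] → [henapehat]
(3) Syncope: [henapehat] → [hnaphat]

[hnaphat]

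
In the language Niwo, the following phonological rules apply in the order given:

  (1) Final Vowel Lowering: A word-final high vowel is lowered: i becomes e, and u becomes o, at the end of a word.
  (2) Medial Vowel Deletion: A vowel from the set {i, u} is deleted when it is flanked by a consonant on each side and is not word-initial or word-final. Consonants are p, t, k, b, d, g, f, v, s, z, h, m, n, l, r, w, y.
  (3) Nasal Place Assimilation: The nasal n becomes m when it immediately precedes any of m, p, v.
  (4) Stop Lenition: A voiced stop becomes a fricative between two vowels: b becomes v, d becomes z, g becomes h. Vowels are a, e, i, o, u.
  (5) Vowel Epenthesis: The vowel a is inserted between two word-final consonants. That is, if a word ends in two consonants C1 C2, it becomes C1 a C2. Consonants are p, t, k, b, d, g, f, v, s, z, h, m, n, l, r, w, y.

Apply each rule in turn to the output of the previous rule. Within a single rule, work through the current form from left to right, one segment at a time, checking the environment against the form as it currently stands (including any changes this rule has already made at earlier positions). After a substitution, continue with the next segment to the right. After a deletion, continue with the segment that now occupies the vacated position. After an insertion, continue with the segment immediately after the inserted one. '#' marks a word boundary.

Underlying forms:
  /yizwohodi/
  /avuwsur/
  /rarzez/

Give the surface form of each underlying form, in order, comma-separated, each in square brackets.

[yzwohoze], [avwsar], [rarzez]

/yizwohodi/:
  (1) Final Vowel Lowering: [yizwohodi] → [yizwohode]
  (2) Medial Vowel Deletion: [yizwohode] → [yzwohode]
  (3) Nasal Place Assimilation: no change — [yzwohode]
  (4) Stop Lenition: [yzwohode] → [yzwohoze]
  (5) Vowel Epenthesis: no change — [yzwohoze]
/avuwsur/:
  (1) Final Vowel Lowering: no change — [avuwsur]
  (2) Medial Vowel Deletion: [avuwsur] → [avwsr]
  (3) Nasal Place Assimilation: no change — [avwsr]
  (4) Stop Lenition: no change — [avwsr]
  (5) Vowel Epenthesis: [avwsr] → [avwsar]
/rarzez/:
  (1) Final Vowel Lowering: no change — [rarzez]
  (2) Medial Vowel Deletion: no change — [rarzez]
  (3) Nasal Place Assimilation: no change — [rarzez]
  (4) Stop Lenition: no change — [rarzez]
  (5) Vowel Epenthesis: no change — [rarzez]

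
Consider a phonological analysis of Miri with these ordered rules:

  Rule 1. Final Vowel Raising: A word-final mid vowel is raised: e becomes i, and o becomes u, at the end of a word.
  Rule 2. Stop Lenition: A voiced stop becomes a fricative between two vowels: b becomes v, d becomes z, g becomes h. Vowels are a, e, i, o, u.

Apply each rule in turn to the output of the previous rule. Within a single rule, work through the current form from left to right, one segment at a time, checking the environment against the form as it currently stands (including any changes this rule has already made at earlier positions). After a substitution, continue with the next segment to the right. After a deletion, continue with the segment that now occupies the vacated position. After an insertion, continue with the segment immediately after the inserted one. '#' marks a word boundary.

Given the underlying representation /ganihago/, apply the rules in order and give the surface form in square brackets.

Rule 1 Final Vowel Raising: [ganihago] → [ganihagu]
Rule 2 Stop Lenition: [ganihagu] → [ganihahu]

[ganihahu]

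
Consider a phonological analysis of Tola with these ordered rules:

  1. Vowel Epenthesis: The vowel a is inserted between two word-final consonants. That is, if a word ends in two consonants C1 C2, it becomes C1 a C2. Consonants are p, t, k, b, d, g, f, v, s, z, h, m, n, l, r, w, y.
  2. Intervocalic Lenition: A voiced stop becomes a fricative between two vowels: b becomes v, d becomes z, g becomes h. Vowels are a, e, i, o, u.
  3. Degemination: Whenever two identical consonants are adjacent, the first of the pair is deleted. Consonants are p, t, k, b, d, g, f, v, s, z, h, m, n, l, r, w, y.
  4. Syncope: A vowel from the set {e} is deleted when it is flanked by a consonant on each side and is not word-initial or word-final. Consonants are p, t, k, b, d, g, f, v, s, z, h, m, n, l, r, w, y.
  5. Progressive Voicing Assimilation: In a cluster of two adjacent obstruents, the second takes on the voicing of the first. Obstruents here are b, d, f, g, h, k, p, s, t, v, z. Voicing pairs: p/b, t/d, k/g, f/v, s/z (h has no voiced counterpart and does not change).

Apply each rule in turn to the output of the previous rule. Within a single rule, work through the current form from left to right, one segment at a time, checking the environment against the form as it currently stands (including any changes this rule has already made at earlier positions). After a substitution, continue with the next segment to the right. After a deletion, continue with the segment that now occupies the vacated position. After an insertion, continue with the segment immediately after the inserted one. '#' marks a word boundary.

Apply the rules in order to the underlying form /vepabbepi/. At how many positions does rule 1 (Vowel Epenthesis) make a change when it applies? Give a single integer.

1 Vowel Epenthesis: no change — [vepabbepi]
2 Intervocalic Lenition: no change — [vepabbepi]
3 Degemination: [vepabbepi] → [vepabepi]
4 Syncope: [vepabepi] → [vpabpi]
5 Progressive Voicing Assimilation: [vpabpi] → [vbabbi]
Rule 1 changed 0 position(s).

0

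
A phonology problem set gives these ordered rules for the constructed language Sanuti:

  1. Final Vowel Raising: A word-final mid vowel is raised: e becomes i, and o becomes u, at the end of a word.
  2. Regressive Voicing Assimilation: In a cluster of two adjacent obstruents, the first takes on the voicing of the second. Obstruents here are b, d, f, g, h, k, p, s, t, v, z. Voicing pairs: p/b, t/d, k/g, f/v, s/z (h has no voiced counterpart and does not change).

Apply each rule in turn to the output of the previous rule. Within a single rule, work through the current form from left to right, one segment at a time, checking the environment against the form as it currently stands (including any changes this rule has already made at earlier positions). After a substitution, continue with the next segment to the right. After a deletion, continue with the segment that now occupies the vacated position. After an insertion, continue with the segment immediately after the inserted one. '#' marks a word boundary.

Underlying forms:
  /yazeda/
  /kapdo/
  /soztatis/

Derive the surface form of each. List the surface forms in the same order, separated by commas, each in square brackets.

/yazeda/:
  1 Final Vowel Raising: no change — [yazeda]
  2 Regressive Voicing Assimilation: no change — [yazeda]
/kapdo/:
  1 Final Vowel Raising: [kapdo] → [kapdu]
  2 Regressive Voicing Assimilation: [kapdu] → [kabdu]
/soztatis/:
  1 Final Vowel Raising: no change — [soztatis]
  2 Regressive Voicing Assimilation: [soztatis] → [sostatis]

[yazeda], [kabdu], [sostatis]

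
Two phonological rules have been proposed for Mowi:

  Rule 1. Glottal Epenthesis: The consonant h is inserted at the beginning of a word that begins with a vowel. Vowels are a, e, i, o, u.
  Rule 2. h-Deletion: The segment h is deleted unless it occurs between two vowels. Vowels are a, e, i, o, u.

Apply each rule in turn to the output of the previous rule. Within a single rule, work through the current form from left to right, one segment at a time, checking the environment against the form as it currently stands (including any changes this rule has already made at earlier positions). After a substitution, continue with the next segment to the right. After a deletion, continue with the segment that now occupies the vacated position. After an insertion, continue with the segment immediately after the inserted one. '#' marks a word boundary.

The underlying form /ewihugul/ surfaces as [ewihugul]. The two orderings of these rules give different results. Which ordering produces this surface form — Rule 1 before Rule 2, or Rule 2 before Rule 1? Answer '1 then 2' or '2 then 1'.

1 then 2

Order 1 then 2:
  1 Glottal Epenthesis: [ewihugul] → [hewihugul]
  2 h-Deletion: [hewihugul] → [ewihugul]
  result: [ewihugul]
Order 2 then 1:
  2 h-Deletion: no change — [ewihugul]
  1 Glottal Epenthesis: [ewihugul] → [hewihugul]
  result: [hewihugul]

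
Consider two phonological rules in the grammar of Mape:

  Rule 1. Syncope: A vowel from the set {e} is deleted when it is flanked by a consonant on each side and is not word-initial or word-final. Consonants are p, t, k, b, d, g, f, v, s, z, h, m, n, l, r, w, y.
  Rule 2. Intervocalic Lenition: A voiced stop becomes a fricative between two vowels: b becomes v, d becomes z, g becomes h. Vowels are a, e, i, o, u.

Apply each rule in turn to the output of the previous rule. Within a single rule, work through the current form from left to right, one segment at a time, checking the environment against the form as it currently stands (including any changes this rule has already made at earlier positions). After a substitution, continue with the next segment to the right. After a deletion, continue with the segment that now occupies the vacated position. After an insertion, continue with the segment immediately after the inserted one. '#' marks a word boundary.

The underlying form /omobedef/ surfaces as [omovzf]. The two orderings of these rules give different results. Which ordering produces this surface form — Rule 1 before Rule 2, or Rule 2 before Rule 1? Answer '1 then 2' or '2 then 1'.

2 then 1

Order 1 then 2:
  1 Syncope: [omobedef] → [omobdf]
  2 Intervocalic Lenition: no change — [omobdf]
  result: [omobdf]
Order 2 then 1:
  2 Intervocalic Lenition: [omobedef] → [omovezef]
  1 Syncope: [omovezef] → [omovzf]
  result: [omovzf]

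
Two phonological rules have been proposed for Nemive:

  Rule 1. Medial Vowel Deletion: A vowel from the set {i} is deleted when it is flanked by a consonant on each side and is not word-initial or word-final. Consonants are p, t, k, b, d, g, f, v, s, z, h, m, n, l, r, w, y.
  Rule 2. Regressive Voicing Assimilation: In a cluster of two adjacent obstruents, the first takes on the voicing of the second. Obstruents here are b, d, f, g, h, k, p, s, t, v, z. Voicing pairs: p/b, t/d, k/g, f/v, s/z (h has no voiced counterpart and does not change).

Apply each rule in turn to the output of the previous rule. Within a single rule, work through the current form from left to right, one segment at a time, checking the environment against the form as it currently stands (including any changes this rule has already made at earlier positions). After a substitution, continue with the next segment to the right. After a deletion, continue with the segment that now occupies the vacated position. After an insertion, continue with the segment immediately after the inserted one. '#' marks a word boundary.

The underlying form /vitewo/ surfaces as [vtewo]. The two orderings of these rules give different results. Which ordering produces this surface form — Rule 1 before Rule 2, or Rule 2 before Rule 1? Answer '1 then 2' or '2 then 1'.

Order 1 then 2:
  1 Medial Vowel Deletion: [vitewo] → [vtewo]
  2 Regressive Voicing Assimilation: [vtewo] → [ftewo]
  result: [ftewo]
Order 2 then 1:
  2 Regressive Voicing Assimilation: no change — [vitewo]
  1 Medial Vowel Deletion: [vitewo] → [vtewo]
  result: [vtewo]

2 then 1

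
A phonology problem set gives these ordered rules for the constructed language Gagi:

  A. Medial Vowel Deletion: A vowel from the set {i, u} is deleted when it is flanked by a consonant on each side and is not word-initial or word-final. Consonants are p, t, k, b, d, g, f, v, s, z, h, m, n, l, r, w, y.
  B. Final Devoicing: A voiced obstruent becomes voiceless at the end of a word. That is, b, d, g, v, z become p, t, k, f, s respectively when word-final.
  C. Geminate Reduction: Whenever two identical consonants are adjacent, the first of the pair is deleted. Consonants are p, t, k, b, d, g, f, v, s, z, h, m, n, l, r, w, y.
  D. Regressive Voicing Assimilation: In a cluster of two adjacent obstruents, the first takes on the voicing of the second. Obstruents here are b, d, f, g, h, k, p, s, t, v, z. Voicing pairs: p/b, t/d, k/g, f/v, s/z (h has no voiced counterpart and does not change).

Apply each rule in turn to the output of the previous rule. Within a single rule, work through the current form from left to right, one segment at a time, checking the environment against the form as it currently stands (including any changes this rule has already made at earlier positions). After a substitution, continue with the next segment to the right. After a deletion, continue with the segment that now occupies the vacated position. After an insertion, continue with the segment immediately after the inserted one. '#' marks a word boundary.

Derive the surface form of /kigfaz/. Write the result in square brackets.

A Medial Vowel Deletion: [kigfaz] → [kgfaz]
B Final Devoicing: [kgfaz] → [kgfas]
C Geminate Reduction: no change — [kgfas]
D Regressive Voicing Assimilation: [kgfas] → [gkfas]

[gkfas]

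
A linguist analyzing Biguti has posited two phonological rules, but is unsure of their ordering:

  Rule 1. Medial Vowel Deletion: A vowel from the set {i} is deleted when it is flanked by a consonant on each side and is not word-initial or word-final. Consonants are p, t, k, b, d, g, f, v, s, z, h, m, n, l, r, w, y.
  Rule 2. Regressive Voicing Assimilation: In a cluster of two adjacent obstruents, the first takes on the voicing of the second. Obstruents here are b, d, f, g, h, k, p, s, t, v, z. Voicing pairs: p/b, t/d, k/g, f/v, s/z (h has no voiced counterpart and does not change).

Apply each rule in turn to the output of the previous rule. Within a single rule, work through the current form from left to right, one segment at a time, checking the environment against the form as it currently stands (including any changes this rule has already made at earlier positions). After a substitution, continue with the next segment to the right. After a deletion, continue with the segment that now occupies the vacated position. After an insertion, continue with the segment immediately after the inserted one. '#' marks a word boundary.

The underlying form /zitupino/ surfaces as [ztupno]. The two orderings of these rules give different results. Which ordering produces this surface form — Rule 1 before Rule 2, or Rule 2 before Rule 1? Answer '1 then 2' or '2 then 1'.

2 then 1

Order 1 then 2:
  1 Medial Vowel Deletion: [zitupino] → [ztupno]
  2 Regressive Voicing Assimilation: [ztupno] → [stupno]
  result: [stupno]
Order 2 then 1:
  2 Regressive Voicing Assimilation: no change — [zitupino]
  1 Medial Vowel Deletion: [zitupino] → [ztupno]
  result: [ztupno]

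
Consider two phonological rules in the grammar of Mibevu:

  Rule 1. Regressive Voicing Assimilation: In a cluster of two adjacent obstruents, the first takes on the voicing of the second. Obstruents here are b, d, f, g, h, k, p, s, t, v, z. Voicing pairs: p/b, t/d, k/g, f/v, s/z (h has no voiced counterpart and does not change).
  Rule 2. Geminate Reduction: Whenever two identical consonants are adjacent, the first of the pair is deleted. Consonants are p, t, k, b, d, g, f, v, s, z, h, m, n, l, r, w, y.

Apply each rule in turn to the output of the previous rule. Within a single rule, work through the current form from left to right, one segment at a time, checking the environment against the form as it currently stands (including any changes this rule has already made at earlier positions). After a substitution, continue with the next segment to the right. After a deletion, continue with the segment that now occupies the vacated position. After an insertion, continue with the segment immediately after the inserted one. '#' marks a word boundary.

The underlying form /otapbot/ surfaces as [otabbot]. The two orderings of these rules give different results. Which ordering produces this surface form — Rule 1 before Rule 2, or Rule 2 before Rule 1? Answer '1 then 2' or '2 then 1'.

2 then 1

Order 1 then 2:
  1 Regressive Voicing Assimilation: [otapbot] → [otabbot]
  2 Geminate Reduction: [otabbot] → [otabot]
  result: [otabot]
Order 2 then 1:
  2 Geminate Reduction: no change — [otapbot]
  1 Regressive Voicing Assimilation: [otapbot] → [otabbot]
  result: [otabbot]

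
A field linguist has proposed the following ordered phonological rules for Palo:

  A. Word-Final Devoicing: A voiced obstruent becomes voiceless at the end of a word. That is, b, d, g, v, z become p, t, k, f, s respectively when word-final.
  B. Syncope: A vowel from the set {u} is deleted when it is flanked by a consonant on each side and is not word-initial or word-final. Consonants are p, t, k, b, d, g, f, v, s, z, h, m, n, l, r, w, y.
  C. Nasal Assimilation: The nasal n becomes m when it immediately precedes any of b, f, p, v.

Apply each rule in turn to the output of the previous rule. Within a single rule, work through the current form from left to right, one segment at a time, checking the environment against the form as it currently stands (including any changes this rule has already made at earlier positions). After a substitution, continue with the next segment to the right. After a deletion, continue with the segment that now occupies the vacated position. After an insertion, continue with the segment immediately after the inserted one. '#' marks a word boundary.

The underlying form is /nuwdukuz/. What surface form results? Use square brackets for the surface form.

A Word-Final Devoicing: [nuwdukuz] → [nuwdukus]
B Syncope: [nuwdukus] → [nwdks]
C Nasal Assimilation: no change — [nwdks]

[nwdks]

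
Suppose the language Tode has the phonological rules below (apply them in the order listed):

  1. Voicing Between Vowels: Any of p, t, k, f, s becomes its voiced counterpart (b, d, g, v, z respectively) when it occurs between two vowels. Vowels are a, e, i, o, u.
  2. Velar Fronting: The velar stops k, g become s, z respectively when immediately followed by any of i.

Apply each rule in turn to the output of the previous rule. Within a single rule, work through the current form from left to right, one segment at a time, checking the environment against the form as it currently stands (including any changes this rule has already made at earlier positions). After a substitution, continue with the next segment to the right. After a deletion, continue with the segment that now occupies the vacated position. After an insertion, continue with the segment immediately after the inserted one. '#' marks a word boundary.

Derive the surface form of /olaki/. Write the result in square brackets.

1 Voicing Between Vowels: [olaki] → [olagi]
2 Velar Fronting: [olagi] → [olazi]

[olazi]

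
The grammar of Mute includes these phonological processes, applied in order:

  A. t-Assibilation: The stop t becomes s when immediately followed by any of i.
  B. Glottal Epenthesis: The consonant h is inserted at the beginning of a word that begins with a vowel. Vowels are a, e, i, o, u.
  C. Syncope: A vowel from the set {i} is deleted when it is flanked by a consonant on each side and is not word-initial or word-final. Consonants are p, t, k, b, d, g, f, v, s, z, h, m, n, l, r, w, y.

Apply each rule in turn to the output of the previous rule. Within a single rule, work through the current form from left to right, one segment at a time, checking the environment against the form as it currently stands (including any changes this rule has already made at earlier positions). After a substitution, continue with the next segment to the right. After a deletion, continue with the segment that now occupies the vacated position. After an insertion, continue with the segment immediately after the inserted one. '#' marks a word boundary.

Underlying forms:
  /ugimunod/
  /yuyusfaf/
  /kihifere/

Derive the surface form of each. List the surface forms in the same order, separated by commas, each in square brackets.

[hugmunod], [yuyusfaf], [khfere]

/ugimunod/:
  A t-Assibilation: no change — [ugimunod]
  B Glottal Epenthesis: [ugimunod] → [hugimunod]
  C Syncope: [hugimunod] → [hugmunod]
/yuyusfaf/:
  A t-Assibilation: no change — [yuyusfaf]
  B Glottal Epenthesis: no change — [yuyusfaf]
  C Syncope: no change — [yuyusfaf]
/kihifere/:
  A t-Assibilation: no change — [kihifere]
  B Glottal Epenthesis: no change — [kihifere]
  C Syncope: [kihifere] → [khfere]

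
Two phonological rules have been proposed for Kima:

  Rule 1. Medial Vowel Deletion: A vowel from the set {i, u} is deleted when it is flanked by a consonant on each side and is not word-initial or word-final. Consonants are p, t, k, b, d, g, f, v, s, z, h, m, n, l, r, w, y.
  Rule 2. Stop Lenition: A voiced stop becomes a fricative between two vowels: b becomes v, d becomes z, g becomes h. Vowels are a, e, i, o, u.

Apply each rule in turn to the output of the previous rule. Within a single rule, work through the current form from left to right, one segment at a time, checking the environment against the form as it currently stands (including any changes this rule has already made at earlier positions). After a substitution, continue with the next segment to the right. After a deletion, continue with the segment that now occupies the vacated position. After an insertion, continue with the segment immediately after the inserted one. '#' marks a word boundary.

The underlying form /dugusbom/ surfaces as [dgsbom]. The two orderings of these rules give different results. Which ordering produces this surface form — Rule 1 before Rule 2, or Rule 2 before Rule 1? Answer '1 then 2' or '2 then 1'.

1 then 2

Order 1 then 2:
  1 Medial Vowel Deletion: [dugusbom] → [dgsbom]
  2 Stop Lenition: no change — [dgsbom]
  result: [dgsbom]
Order 2 then 1:
  2 Stop Lenition: [dugusbom] → [duhusbom]
  1 Medial Vowel Deletion: [duhusbom] → [dhsbom]
  result: [dhsbom]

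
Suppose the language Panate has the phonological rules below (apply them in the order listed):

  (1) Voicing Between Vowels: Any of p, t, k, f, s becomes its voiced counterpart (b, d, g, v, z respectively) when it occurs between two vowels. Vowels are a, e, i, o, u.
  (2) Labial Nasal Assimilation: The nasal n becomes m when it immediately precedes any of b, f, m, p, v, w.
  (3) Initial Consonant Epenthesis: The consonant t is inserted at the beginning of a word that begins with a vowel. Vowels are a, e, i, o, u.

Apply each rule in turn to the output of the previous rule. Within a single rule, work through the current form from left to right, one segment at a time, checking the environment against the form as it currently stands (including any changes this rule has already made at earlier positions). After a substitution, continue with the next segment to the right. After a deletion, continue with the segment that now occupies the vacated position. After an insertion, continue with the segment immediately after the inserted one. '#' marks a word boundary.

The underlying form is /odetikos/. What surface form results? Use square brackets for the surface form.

[todedigos]

(1) Voicing Between Vowels: [odetikos] → [odedigos]
(2) Labial Nasal Assimilation: no change — [odedigos]
(3) Initial Consonant Epenthesis: [odedigos] → [todedigos]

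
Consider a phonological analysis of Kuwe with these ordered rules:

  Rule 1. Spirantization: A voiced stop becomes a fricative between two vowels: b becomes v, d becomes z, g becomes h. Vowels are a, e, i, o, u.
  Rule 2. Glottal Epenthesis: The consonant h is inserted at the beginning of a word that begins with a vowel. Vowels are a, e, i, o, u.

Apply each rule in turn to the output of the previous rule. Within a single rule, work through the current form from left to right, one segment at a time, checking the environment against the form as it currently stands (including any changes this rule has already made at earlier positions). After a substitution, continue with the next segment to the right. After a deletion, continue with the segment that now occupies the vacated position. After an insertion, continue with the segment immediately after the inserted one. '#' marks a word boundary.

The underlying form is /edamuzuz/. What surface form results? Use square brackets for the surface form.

Rule 1 Spirantization: [edamuzuz] → [ezamuzuz]
Rule 2 Glottal Epenthesis: [ezamuzuz] → [hezamuzuz]

[hezamuzuz]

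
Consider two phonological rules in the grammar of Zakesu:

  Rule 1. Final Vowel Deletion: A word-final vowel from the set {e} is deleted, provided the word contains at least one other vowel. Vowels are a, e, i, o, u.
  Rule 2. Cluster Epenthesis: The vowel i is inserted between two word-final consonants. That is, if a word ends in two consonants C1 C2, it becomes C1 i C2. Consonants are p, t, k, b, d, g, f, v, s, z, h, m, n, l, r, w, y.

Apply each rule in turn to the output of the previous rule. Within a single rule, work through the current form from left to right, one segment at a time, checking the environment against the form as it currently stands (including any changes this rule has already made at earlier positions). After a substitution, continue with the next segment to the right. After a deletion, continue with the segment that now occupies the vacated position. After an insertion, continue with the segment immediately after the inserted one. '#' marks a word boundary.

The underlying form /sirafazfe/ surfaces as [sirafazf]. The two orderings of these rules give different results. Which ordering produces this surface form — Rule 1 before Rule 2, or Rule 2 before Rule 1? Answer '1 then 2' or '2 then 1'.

Order 1 then 2:
  1 Final Vowel Deletion: [sirafazfe] → [sirafazf]
  2 Cluster Epenthesis: [sirafazf] → [sirafazif]
  result: [sirafazif]
Order 2 then 1:
  2 Cluster Epenthesis: no change — [sirafazfe]
  1 Final Vowel Deletion: [sirafazfe] → [sirafazf]
  result: [sirafazf]

2 then 1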